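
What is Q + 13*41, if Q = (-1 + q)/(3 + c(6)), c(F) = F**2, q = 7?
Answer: 6931/13 ≈ 533.15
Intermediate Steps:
Q = 2/13 (Q = (-1 + 7)/(3 + 6**2) = 6/(3 + 36) = 6/39 = 6*(1/39) = 2/13 ≈ 0.15385)
Q + 13*41 = 2/13 + 13*41 = 2/13 + 533 = 6931/13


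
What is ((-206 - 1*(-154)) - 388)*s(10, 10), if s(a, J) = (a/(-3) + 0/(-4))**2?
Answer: -44000/9 ≈ -4888.9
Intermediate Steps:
s(a, J) = a**2/9 (s(a, J) = (a*(-1/3) + 0*(-1/4))**2 = (-a/3 + 0)**2 = (-a/3)**2 = a**2/9)
((-206 - 1*(-154)) - 388)*s(10, 10) = ((-206 - 1*(-154)) - 388)*((1/9)*10**2) = ((-206 + 154) - 388)*((1/9)*100) = (-52 - 388)*(100/9) = -440*100/9 = -44000/9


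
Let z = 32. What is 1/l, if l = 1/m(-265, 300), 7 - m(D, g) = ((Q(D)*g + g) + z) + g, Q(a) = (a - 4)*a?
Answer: -21386125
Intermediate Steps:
Q(a) = a*(-4 + a) (Q(a) = (-4 + a)*a = a*(-4 + a))
m(D, g) = -25 - 2*g - D*g*(-4 + D) (m(D, g) = 7 - ((((D*(-4 + D))*g + g) + 32) + g) = 7 - (((D*g*(-4 + D) + g) + 32) + g) = 7 - (((g + D*g*(-4 + D)) + 32) + g) = 7 - ((32 + g + D*g*(-4 + D)) + g) = 7 - (32 + 2*g + D*g*(-4 + D)) = 7 + (-32 - 2*g - D*g*(-4 + D)) = -25 - 2*g - D*g*(-4 + D))
l = -1/21386125 (l = 1/(-25 - 2*300 - 1*(-265)*300*(-4 - 265)) = 1/(-25 - 600 - 1*(-265)*300*(-269)) = 1/(-25 - 600 - 21385500) = 1/(-21386125) = -1/21386125 ≈ -4.6759e-8)
1/l = 1/(-1/21386125) = -21386125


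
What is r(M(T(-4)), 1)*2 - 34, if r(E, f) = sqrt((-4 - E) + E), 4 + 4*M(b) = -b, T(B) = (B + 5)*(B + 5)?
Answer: -34 + 4*I ≈ -34.0 + 4.0*I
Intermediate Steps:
T(B) = (5 + B)**2 (T(B) = (5 + B)*(5 + B) = (5 + B)**2)
M(b) = -1 - b/4 (M(b) = -1 + (-b)/4 = -1 - b/4)
r(E, f) = 2*I (r(E, f) = sqrt(-4) = 2*I)
r(M(T(-4)), 1)*2 - 34 = (2*I)*2 - 34 = 4*I - 34 = -34 + 4*I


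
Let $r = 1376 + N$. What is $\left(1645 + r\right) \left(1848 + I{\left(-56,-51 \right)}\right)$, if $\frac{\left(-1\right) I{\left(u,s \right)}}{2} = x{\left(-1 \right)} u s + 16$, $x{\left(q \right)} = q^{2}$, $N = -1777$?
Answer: $-4846624$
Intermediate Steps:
$r = -401$ ($r = 1376 - 1777 = -401$)
$I{\left(u,s \right)} = -32 - 2 s u$ ($I{\left(u,s \right)} = - 2 \left(\left(-1\right)^{2} u s + 16\right) = - 2 \left(1 u s + 16\right) = - 2 \left(u s + 16\right) = - 2 \left(s u + 16\right) = - 2 \left(16 + s u\right) = -32 - 2 s u$)
$\left(1645 + r\right) \left(1848 + I{\left(-56,-51 \right)}\right) = \left(1645 - 401\right) \left(1848 - \left(32 - -5712\right)\right) = 1244 \left(1848 - 5744\right) = 1244 \left(-3896\right) = -4846624$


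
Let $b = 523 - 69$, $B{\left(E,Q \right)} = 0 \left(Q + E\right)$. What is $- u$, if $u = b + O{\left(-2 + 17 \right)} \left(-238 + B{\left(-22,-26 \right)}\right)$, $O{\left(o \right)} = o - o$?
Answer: $-454$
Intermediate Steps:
$B{\left(E,Q \right)} = 0$ ($B{\left(E,Q \right)} = 0 \left(E + Q\right) = 0$)
$O{\left(o \right)} = 0$
$b = 454$
$u = 454$ ($u = 454 + 0 \left(-238 + 0\right) = 454 + 0 \left(-238\right) = 454 + 0 = 454$)
$- u = \left(-1\right) 454 = -454$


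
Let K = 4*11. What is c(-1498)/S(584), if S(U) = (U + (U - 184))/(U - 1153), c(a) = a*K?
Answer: 4687991/123 ≈ 38114.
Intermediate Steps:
K = 44
c(a) = 44*a (c(a) = a*44 = 44*a)
S(U) = (-184 + 2*U)/(-1153 + U) (S(U) = (U + (-184 + U))/(-1153 + U) = (-184 + 2*U)/(-1153 + U))
c(-1498)/S(584) = (44*(-1498))/((2*(-92 + 584)/(-1153 + 584))) = -65912/(2*492/(-569)) = -65912/(2*(-1/569)*492) = -65912/(-984/569) = -65912*(-569/984) = 4687991/123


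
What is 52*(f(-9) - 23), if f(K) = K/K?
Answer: -1144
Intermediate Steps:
f(K) = 1
52*(f(-9) - 23) = 52*(1 - 23) = 52*(-22) = -1144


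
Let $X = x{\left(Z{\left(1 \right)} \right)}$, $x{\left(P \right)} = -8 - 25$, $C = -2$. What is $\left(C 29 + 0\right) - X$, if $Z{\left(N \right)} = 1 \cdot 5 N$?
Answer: $-25$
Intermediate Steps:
$Z{\left(N \right)} = 5 N$
$x{\left(P \right)} = -33$ ($x{\left(P \right)} = -8 - 25 = -33$)
$X = -33$
$\left(C 29 + 0\right) - X = \left(\left(-2\right) 29 + 0\right) - -33 = \left(-58 + 0\right) + 33 = -58 + 33 = -25$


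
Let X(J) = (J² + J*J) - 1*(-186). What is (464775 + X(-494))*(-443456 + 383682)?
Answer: -56966594542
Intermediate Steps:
X(J) = 186 + 2*J² (X(J) = (J² + J²) + 186 = 2*J² + 186 = 186 + 2*J²)
(464775 + X(-494))*(-443456 + 383682) = (464775 + (186 + 2*(-494)²))*(-443456 + 383682) = (464775 + (186 + 2*244036))*(-59774) = (464775 + (186 + 488072))*(-59774) = (464775 + 488258)*(-59774) = 953033*(-59774) = -56966594542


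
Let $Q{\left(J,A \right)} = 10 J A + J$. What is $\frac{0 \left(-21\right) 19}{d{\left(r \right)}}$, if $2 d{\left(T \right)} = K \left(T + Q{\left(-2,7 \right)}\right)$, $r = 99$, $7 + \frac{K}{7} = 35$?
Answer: $0$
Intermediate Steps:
$Q{\left(J,A \right)} = J + 10 A J$ ($Q{\left(J,A \right)} = 10 A J + J = J + 10 A J$)
$K = 196$ ($K = -49 + 7 \cdot 35 = -49 + 245 = 196$)
$d{\left(T \right)} = -13916 + 98 T$ ($d{\left(T \right)} = \frac{196 \left(T - 2 \left(1 + 10 \cdot 7\right)\right)}{2} = \frac{196 \left(T - 2 \left(1 + 70\right)\right)}{2} = \frac{196 \left(T - 142\right)}{2} = \frac{196 \left(-142 + T\right)}{2} = \frac{-27832 + 196 T}{2} = -13916 + 98 T$)
$\frac{0 \left(-21\right) 19}{d{\left(r \right)}} = \frac{0 \left(-21\right) 19}{-13916 + 98 \cdot 99} = \frac{0 \cdot 19}{-13916 + 9702} = \frac{0}{-4214} = 0 \left(- \frac{1}{4214}\right) = 0$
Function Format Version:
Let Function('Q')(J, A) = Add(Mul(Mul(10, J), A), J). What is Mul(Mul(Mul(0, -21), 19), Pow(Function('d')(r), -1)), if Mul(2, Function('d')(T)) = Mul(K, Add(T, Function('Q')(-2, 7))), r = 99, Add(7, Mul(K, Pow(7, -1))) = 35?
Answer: 0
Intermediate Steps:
Function('Q')(J, A) = Add(J, Mul(10, A, J)) (Function('Q')(J, A) = Add(Mul(10, A, J), J) = Add(J, Mul(10, A, J)))
K = 196 (K = Add(-49, Mul(7, 35)) = Add(-49, 245) = 196)
Function('d')(T) = Add(-13916, Mul(98, T)) (Function('d')(T) = Mul(Rational(1, 2), Mul(196, Add(T, Mul(-2, Add(1, Mul(10, 7)))))) = Mul(Rational(1, 2), Mul(196, Add(T, Mul(-2, Add(1, 70))))) = Mul(Rational(1, 2), Mul(196, Add(T, Mul(-2, 71)))) = Mul(Rational(1, 2), Mul(196, Add(T, -142))) = Mul(Rational(1, 2), Mul(196, Add(-142, T))) = Mul(Rational(1, 2), Add(-27832, Mul(196, T))) = Add(-13916, Mul(98, T)))
Mul(Mul(Mul(0, -21), 19), Pow(Function('d')(r), -1)) = Mul(Mul(Mul(0, -21), 19), Pow(Add(-13916, Mul(98, 99)), -1)) = Mul(Mul(0, 19), Pow(Add(-13916, 9702), -1)) = Mul(0, Pow(-4214, -1)) = Mul(0, Rational(-1, 4214)) = 0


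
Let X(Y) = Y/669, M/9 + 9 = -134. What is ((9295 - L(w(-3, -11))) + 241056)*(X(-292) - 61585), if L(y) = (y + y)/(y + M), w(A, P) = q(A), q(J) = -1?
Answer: -6642618897110251/430836 ≈ -1.5418e+10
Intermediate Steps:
M = -1287 (M = -81 + 9*(-134) = -81 - 1206 = -1287)
w(A, P) = -1
L(y) = 2*y/(-1287 + y) (L(y) = (y + y)/(y - 1287) = (2*y)/(-1287 + y) = 2*y/(-1287 + y))
X(Y) = Y/669 (X(Y) = Y*(1/669) = Y/669)
((9295 - L(w(-3, -11))) + 241056)*(X(-292) - 61585) = ((9295 - 2*(-1)/(-1287 - 1)) + 241056)*((1/669)*(-292) - 61585) = ((9295 - 2*(-1)/(-1288)) + 241056)*(-292/669 - 61585) = ((9295 - 2*(-1)*(-1)/1288) + 241056)*(-41200657/669) = ((9295 - 1*1/644) + 241056)*(-41200657/669) = ((9295 - 1/644) + 241056)*(-41200657/669) = (5985979/644 + 241056)*(-41200657/669) = (161226043/644)*(-41200657/669) = -6642618897110251/430836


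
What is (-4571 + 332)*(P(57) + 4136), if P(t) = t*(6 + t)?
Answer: -32754753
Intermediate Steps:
(-4571 + 332)*(P(57) + 4136) = (-4571 + 332)*(57*(6 + 57) + 4136) = -4239*(57*63 + 4136) = -4239*(3591 + 4136) = -4239*7727 = -32754753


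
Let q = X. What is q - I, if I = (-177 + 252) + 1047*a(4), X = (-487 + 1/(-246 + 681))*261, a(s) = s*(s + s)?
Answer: -803427/5 ≈ -1.6069e+5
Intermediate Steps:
a(s) = 2*s**2 (a(s) = s*(2*s) = 2*s**2)
X = -635532/5 (X = (-487 + 1/435)*261 = -211844/435*261 = -635532/5 ≈ -1.2711e+5)
q = -635532/5 ≈ -1.2711e+5
I = 33579 (I = (-177 + 252) + 1047*(2*4**2) = 75 + 1047*(2*16) = 75 + 1047*32 = 75 + 33504 = 33579)
q - I = -635532/5 - 1*33579 = -635532/5 - 33579 = -803427/5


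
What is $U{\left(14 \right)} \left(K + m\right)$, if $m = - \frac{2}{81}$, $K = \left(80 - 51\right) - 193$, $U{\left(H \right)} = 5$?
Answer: $- \frac{66430}{81} \approx -820.12$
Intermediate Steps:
$K = -164$ ($K = 29 - 193 = -164$)
$m = - \frac{2}{81}$ ($m = \left(-2\right) \frac{1}{81} = - \frac{2}{81} \approx -0.024691$)
$U{\left(14 \right)} \left(K + m\right) = 5 \left(-164 - \frac{2}{81}\right) = 5 \left(- \frac{13286}{81}\right) = - \frac{66430}{81}$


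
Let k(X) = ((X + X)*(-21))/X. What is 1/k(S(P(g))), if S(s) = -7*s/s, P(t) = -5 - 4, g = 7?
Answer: -1/42 ≈ -0.023810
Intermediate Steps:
P(t) = -9
S(s) = -7 (S(s) = -7*1 = -7)
k(X) = -42 (k(X) = ((2*X)*(-21))/X = (-42*X)/X = -42)
1/k(S(P(g))) = 1/(-42) = -1/42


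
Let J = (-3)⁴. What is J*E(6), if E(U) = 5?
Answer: 405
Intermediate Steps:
J = 81
J*E(6) = 81*5 = 405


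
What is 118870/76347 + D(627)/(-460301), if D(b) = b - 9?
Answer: 54668797424/35142600447 ≈ 1.5556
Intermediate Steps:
D(b) = -9 + b
118870/76347 + D(627)/(-460301) = 118870/76347 + (-9 + 627)/(-460301) = 118870*(1/76347) + 618*(-1/460301) = 118870/76347 - 618/460301 = 54668797424/35142600447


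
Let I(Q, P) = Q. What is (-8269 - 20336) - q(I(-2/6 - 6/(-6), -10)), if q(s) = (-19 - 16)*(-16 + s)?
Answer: -87425/3 ≈ -29142.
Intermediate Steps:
q(s) = 560 - 35*s (q(s) = -35*(-16 + s) = 560 - 35*s)
(-8269 - 20336) - q(I(-2/6 - 6/(-6), -10)) = (-8269 - 20336) - (560 - 35*(-2/6 - 6/(-6))) = -28605 - (560 - 35*(-2*⅙ - 6*(-⅙))) = -28605 - (560 - 35*(-⅓ + 1)) = -28605 - (560 - 35*⅔) = -28605 - (560 - 70/3) = -28605 - 1*1610/3 = -28605 - 1610/3 = -87425/3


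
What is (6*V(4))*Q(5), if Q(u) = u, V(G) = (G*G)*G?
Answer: 1920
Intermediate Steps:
V(G) = G³ (V(G) = G²*G = G³)
(6*V(4))*Q(5) = (6*4³)*5 = (6*64)*5 = 384*5 = 1920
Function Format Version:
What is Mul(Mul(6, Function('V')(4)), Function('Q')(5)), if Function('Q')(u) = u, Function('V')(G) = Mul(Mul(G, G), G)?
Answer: 1920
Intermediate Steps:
Function('V')(G) = Pow(G, 3) (Function('V')(G) = Mul(Pow(G, 2), G) = Pow(G, 3))
Mul(Mul(6, Function('V')(4)), Function('Q')(5)) = Mul(Mul(6, Pow(4, 3)), 5) = Mul(Mul(6, 64), 5) = Mul(384, 5) = 1920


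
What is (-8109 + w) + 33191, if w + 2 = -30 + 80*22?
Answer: 26810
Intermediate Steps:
w = 1728 (w = -2 + (-30 + 80*22) = -2 + (-30 + 1760) = -2 + 1730 = 1728)
(-8109 + w) + 33191 = (-8109 + 1728) + 33191 = -6381 + 33191 = 26810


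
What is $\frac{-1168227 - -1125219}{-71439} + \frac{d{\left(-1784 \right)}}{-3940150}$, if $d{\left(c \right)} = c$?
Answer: $\frac{28264236396}{46913395975} \approx 0.60248$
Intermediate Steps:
$\frac{-1168227 - -1125219}{-71439} + \frac{d{\left(-1784 \right)}}{-3940150} = \frac{-1168227 - -1125219}{-71439} - \frac{1784}{-3940150} = \left(-1168227 + 1125219\right) \left(- \frac{1}{71439}\right) - - \frac{892}{1970075} = \left(-43008\right) \left(- \frac{1}{71439}\right) + \frac{892}{1970075} = \frac{14336}{23813} + \frac{892}{1970075} = \frac{28264236396}{46913395975}$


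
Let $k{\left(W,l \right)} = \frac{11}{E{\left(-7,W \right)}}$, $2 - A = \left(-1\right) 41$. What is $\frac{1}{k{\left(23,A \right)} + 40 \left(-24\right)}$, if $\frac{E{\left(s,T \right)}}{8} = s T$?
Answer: $- \frac{1288}{1236491} \approx -0.0010417$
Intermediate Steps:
$E{\left(s,T \right)} = 8 T s$ ($E{\left(s,T \right)} = 8 s T = 8 T s$)
$A = 43$ ($A = 2 - \left(-1\right) 41 = 2 - -41 = 2 + 41 = 43$)
$k{\left(W,l \right)} = - \frac{11}{56 W}$ ($k{\left(W,l \right)} = \frac{11}{8 W \left(-7\right)} = \frac{11}{\left(-56\right) W} = 11 \left(- \frac{1}{56 W}\right) = - \frac{11}{56 W}$)
$\frac{1}{k{\left(23,A \right)} + 40 \left(-24\right)} = \frac{1}{- \frac{11}{56 \cdot 23} + 40 \left(-24\right)} = \frac{1}{\left(- \frac{11}{56}\right) \frac{1}{23} - 960} = \frac{1}{- \frac{11}{1288} - 960} = \frac{1}{- \frac{1236491}{1288}} = - \frac{1288}{1236491}$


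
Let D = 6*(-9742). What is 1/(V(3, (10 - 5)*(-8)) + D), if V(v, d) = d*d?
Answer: -1/56852 ≈ -1.7590e-5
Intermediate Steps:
V(v, d) = d**2
D = -58452
1/(V(3, (10 - 5)*(-8)) + D) = 1/(((10 - 5)*(-8))**2 - 58452) = 1/((5*(-8))**2 - 58452) = 1/((-40)**2 - 58452) = 1/(1600 - 58452) = 1/(-56852) = -1/56852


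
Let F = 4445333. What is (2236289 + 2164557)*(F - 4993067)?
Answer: -2410492982964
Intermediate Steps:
(2236289 + 2164557)*(F - 4993067) = (2236289 + 2164557)*(4445333 - 4993067) = 4400846*(-547734) = -2410492982964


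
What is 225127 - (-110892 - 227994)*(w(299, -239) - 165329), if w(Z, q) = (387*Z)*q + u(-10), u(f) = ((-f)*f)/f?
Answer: -9428054326109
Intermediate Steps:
u(f) = -f (u(f) = (-f²)/f = -f)
w(Z, q) = 10 + 387*Z*q (w(Z, q) = (387*Z)*q - 1*(-10) = 387*Z*q + 10 = 10 + 387*Z*q)
225127 - (-110892 - 227994)*(w(299, -239) - 165329) = 225127 - (-110892 - 227994)*((10 + 387*299*(-239)) - 165329) = 225127 - (-338886)*((10 - 27655407) - 165329) = 225127 - (-338886)*(-27655397 - 165329) = 225127 - (-338886)*(-27820726) = 225127 - 1*9428054551236 = 225127 - 9428054551236 = -9428054326109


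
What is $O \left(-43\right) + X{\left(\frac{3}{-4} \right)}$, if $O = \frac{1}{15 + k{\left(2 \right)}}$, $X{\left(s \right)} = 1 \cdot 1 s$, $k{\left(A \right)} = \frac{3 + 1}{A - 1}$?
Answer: $- \frac{229}{76} \approx -3.0132$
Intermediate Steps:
$k{\left(A \right)} = \frac{4}{-1 + A}$
$X{\left(s \right)} = s$ ($X{\left(s \right)} = 1 s = s$)
$O = \frac{1}{19}$ ($O = \frac{1}{15 + \frac{4}{-1 + 2}} = \frac{1}{15 + \frac{4}{1}} = \frac{1}{15 + 4 \cdot 1} = \frac{1}{15 + 4} = \frac{1}{19} \approx 0.052632$)
$O \left(-43\right) + X{\left(\frac{3}{-4} \right)} = \frac{1}{19} \left(-43\right) + \frac{3}{-4} = - \frac{43}{19} + 3 \left(- \frac{1}{4}\right) = - \frac{43}{19} - \frac{3}{4} = - \frac{229}{76}$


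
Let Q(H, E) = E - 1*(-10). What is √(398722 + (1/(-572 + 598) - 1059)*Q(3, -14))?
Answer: 2*√17024969/13 ≈ 634.79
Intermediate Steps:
Q(H, E) = 10 + E (Q(H, E) = E + 10 = 10 + E)
√(398722 + (1/(-572 + 598) - 1059)*Q(3, -14)) = √(398722 + (1/(-572 + 598) - 1059)*(10 - 14)) = √(398722 + (1/26 - 1059)*(-4)) = √(398722 - 27533/26*(-4)) = √(398722 + 55066/13) = √(5238452/13) = 2*√17024969/13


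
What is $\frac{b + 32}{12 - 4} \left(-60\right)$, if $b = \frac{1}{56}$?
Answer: $- \frac{26895}{112} \approx -240.13$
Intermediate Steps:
$b = \frac{1}{56} \approx 0.017857$
$\frac{b + 32}{12 - 4} \left(-60\right) = \frac{\frac{1}{56} + 32}{12 - 4} \left(-60\right) = \frac{1793}{56 \cdot 8} \left(-60\right) = \frac{1793}{56} \cdot \frac{1}{8} \left(-60\right) = \frac{1793}{448} \left(-60\right) = - \frac{26895}{112}$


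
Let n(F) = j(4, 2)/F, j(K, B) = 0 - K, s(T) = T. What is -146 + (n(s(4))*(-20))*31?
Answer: 474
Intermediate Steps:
j(K, B) = -K
n(F) = -4/F (n(F) = (-1*4)/F = -4/F)
-146 + (n(s(4))*(-20))*31 = -146 + (-4/4*(-20))*31 = -146 + (-4*¼*(-20))*31 = -146 - 1*(-20)*31 = -146 + 20*31 = -146 + 620 = 474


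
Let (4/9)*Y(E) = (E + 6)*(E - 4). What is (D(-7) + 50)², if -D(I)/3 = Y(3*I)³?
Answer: 13301026182206113755625/4096 ≈ 3.2473e+18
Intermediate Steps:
Y(E) = 9*(-4 + E)*(6 + E)/4 (Y(E) = 9*((E + 6)*(E - 4))/4 = 9*((6 + E)*(-4 + E))/4 = 9*((-4 + E)*(6 + E))/4 = 9*(-4 + E)*(6 + E)/4)
D(I) = -3*(-54 + 27*I/2 + 81*I²/4)³ (D(I) = -3*(-54 + 9*(3*I)/2 + 9*(3*I)²/4)³ = -3*(-54 + 27*I/2 + 9*(9*I²)/4)³ = -3*(-54 + 27*I/2 + 81*I²/4)³)
(D(-7) + 50)² = (-59049*(-8 + 2*(-7) + 3*(-7)²)³/64 + 50)² = (-59049*(-8 - 14 + 3*49)³/64 + 50)² = (-59049*(-8 - 14 + 147)³/64 + 50)² = (-59049/64*125³ + 50)² = (-59049/64*1953125 + 50)² = (-115330078125/64 + 50)² = (-115330074925/64)² = 13301026182206113755625/4096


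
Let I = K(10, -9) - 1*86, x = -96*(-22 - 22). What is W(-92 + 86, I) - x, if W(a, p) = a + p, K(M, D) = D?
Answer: -4325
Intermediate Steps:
x = 4224 (x = -96*(-44) = 4224)
I = -95 (I = -9 - 1*86 = -9 - 86 = -95)
W(-92 + 86, I) - x = ((-92 + 86) - 95) - 1*4224 = (-6 - 95) - 4224 = -101 - 4224 = -4325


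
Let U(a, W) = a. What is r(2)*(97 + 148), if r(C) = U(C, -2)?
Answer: 490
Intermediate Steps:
r(C) = C
r(2)*(97 + 148) = 2*(97 + 148) = 2*245 = 490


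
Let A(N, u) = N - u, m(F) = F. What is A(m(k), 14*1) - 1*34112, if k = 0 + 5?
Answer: -34121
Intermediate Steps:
k = 5
A(m(k), 14*1) - 1*34112 = (5 - 14) - 1*34112 = (5 - 1*14) - 34112 = (5 - 14) - 34112 = -9 - 34112 = -34121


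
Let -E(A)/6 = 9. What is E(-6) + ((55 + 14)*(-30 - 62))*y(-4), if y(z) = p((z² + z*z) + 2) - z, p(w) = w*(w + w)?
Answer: -14702022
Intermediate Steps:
E(A) = -54 (E(A) = -6*9 = -54)
p(w) = 2*w² (p(w) = w*(2*w) = 2*w²)
y(z) = -z + 2*(2 + 2*z²)² (y(z) = 2*((z² + z*z) + 2)² - z = 2*((z² + z²) + 2)² - z = 2*(2*z² + 2)² - z = 2*(2 + 2*z²)² - z = -z + 2*(2 + 2*z²)²)
E(-6) + ((55 + 14)*(-30 - 62))*y(-4) = -54 + ((55 + 14)*(-30 - 62))*(-1*(-4) + 8*(1 + (-4)²)²) = -54 + (69*(-92))*(4 + 8*(1 + 16)²) = -54 - 6348*(4 + 8*17²) = -54 - 6348*(4 + 8*289) = -54 - 6348*(4 + 2312) = -54 - 6348*2316 = -54 - 14701968 = -14702022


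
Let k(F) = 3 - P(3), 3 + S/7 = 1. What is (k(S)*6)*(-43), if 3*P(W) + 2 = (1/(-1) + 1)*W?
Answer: -946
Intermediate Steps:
S = -14 (S = -21 + 7*1 = -21 + 7 = -14)
P(W) = -⅔ (P(W) = -⅔ + ((1/(-1) + 1)*W)/3 = -⅔ + ((-1 + 1)*W)/3 = -⅔ + (0*W)/3 = -⅔ + (⅓)*0 = -⅔ + 0 = -⅔)
k(F) = 11/3 (k(F) = 3 - 1*(-⅔) = 3 + ⅔ = 11/3)
(k(S)*6)*(-43) = ((11/3)*6)*(-43) = 22*(-43) = -946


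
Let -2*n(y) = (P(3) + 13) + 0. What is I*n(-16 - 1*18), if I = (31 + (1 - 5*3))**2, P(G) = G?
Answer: -2312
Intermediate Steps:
I = 289 (I = (31 + (1 - 15))**2 = (31 - 14)**2 = 17**2 = 289)
n(y) = -8 (n(y) = -((3 + 13) + 0)/2 = -(16 + 0)/2 = -1/2*16 = -8)
I*n(-16 - 1*18) = 289*(-8) = -2312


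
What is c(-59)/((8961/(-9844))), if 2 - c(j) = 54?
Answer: 511888/8961 ≈ 57.124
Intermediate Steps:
c(j) = -52 (c(j) = 2 - 1*54 = 2 - 54 = -52)
c(-59)/((8961/(-9844))) = -52/(8961/(-9844)) = -52/(8961*(-1/9844)) = -52/(-8961/9844) = -52*(-9844/8961) = 511888/8961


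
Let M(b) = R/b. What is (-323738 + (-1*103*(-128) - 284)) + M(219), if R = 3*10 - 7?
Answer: -68073499/219 ≈ -3.1084e+5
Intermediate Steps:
R = 23 (R = 30 - 7 = 23)
M(b) = 23/b
(-323738 + (-1*103*(-128) - 284)) + M(219) = (-323738 + (-1*103*(-128) - 284)) + 23/219 = (-323738 + (-103*(-128) - 284)) + 23*(1/219) = (-323738 + (13184 - 284)) + 23/219 = (-323738 + 12900) + 23/219 = -310838 + 23/219 = -68073499/219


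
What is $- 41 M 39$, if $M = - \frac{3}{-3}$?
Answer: $-1599$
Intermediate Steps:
$M = 1$ ($M = \left(-3\right) \left(- \frac{1}{3}\right) = 1$)
$- 41 M 39 = \left(-41\right) 1 \cdot 39 = \left(-41\right) 39 = -1599$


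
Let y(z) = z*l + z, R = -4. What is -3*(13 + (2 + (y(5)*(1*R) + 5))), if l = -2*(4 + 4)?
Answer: -960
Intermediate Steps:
l = -16 (l = -2*8 = -16)
y(z) = -15*z (y(z) = z*(-16) + z = -16*z + z = -15*z)
-3*(13 + (2 + (y(5)*(1*R) + 5))) = -3*(13 + (2 + ((-15*5)*(1*(-4)) + 5))) = -3*(13 + (2 + (-75*(-4) + 5))) = -3*(13 + (2 + (300 + 5))) = -3*(13 + (2 + 305)) = -3*(13 + 307) = -3*320 = -960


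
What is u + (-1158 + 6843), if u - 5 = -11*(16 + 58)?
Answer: 4876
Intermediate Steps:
u = -809 (u = 5 - 11*(16 + 58) = 5 - 11*74 = 5 - 814 = -809)
u + (-1158 + 6843) = -809 + (-1158 + 6843) = -809 + 5685 = 4876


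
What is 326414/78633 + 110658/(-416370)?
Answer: 21201271111/5456737035 ≈ 3.8853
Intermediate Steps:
326414/78633 + 110658/(-416370) = 326414*(1/78633) + 110658*(-1/416370) = 326414/78633 - 18443/69395 = 21201271111/5456737035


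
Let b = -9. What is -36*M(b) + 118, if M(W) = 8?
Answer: -170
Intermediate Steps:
-36*M(b) + 118 = -36*8 + 118 = -288 + 118 = -170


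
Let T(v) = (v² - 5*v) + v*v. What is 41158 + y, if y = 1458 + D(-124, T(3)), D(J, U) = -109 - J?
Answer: 42631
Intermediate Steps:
T(v) = -5*v + 2*v² (T(v) = (v² - 5*v) + v² = -5*v + 2*v²)
y = 1473 (y = 1458 + (-109 - 1*(-124)) = 1458 + (-109 + 124) = 1458 + 15 = 1473)
41158 + y = 41158 + 1473 = 42631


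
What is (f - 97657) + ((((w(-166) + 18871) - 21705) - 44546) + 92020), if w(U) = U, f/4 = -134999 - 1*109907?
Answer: -1032807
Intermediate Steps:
f = -979624 (f = 4*(-134999 - 1*109907) = 4*(-134999 - 109907) = 4*(-244906) = -979624)
(f - 97657) + ((((w(-166) + 18871) - 21705) - 44546) + 92020) = (-979624 - 97657) + ((((-166 + 18871) - 21705) - 44546) + 92020) = -1077281 + (((18705 - 21705) - 44546) + 92020) = -1077281 + ((-3000 - 44546) + 92020) = -1077281 + (-47546 + 92020) = -1077281 + 44474 = -1032807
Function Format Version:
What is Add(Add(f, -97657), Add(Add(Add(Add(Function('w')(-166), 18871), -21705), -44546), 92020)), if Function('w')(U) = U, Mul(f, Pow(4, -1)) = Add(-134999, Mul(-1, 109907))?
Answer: -1032807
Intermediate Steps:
f = -979624 (f = Mul(4, Add(-134999, Mul(-1, 109907))) = Mul(4, Add(-134999, -109907)) = Mul(4, -244906) = -979624)
Add(Add(f, -97657), Add(Add(Add(Add(Function('w')(-166), 18871), -21705), -44546), 92020)) = Add(Add(-979624, -97657), Add(Add(Add(Add(-166, 18871), -21705), -44546), 92020)) = Add(-1077281, Add(Add(Add(18705, -21705), -44546), 92020)) = Add(-1077281, Add(Add(-3000, -44546), 92020)) = Add(-1077281, Add(-47546, 92020)) = Add(-1077281, 44474) = -1032807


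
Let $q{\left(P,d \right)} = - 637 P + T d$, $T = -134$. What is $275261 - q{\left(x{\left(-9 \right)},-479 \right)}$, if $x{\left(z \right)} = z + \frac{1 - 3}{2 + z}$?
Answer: $205524$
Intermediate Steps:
$x{\left(z \right)} = z - \frac{2}{2 + z}$
$q{\left(P,d \right)} = - 637 P - 134 d$
$275261 - q{\left(x{\left(-9 \right)},-479 \right)} = 275261 - \left(- 637 \frac{-2 + \left(-9\right)^{2} + 2 \left(-9\right)}{2 - 9} - -64186\right) = 275261 - \left(- 637 \frac{-2 + 81 - 18}{-7} + 64186\right) = 275261 - \left(- 637 \left(\left(- \frac{1}{7}\right) 61\right) + 64186\right) = 275261 - \left(\left(-637\right) \left(- \frac{61}{7}\right) + 64186\right) = 275261 - \left(5551 + 64186\right) = 275261 - 69737 = 205524$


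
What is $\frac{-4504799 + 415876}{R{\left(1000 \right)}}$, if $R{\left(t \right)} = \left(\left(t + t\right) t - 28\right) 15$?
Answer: $- \frac{4088923}{29999580} \approx -0.1363$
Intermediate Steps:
$R{\left(t \right)} = -420 + 30 t^{2}$ ($R{\left(t \right)} = \left(2 t t - 28\right) 15 = \left(2 t^{2} - 28\right) 15 = \left(-28 + 2 t^{2}\right) 15 = -420 + 30 t^{2}$)
$\frac{-4504799 + 415876}{R{\left(1000 \right)}} = \frac{-4504799 + 415876}{-420 + 30 \cdot 1000^{2}} = - \frac{4088923}{-420 + 30 \cdot 1000000} = - \frac{4088923}{-420 + 30000000} = - \frac{4088923}{29999580}$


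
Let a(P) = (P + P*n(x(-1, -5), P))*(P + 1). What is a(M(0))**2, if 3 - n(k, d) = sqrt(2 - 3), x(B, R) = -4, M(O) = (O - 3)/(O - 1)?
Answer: 2160 - 1152*I ≈ 2160.0 - 1152.0*I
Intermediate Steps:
M(O) = (-3 + O)/(-1 + O)
n(k, d) = 3 - I (n(k, d) = 3 - sqrt(2 - 3) = 3 - sqrt(-1) = 3 - I)
a(P) = (1 + P)*(P + P*(3 - I)) (a(P) = (P + P*(3 - I))*(P + 1) = (P + P*(3 - I))*(1 + P) = (1 + P)*(P + P*(3 - I)))
a(M(0))**2 = (((-3 + 0)/(-1 + 0))*(1 + (-3 + 0)/(-1 + 0))*(4 - I))**2 = ((-3/(-1))*(1 - 3/(-1))*(4 - I))**2 = ((-1*(-3))*(1 - 1*(-3))*(4 - I))**2 = (3*(1 + 3)*(4 - I))**2 = (3*4*(4 - I))**2 = (48 - 12*I)**2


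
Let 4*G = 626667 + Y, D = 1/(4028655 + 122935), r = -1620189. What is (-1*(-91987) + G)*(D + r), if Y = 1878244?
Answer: -19323885157488835231/16606360 ≈ -1.1636e+12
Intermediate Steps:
D = 1/4151590 ≈ 2.4087e-7
G = 2504911/4 (G = (626667 + 1878244)/4 = (¼)*2504911 = 2504911/4 ≈ 6.2623e+5)
(-1*(-91987) + G)*(D + r) = (-1*(-91987) + 2504911/4)*(1/4151590 - 1620189) = (91987 + 2504911/4)*(-6726360450509/4151590) = (2872859/4)*(-6726360450509/4151590) = -19323885157488835231/16606360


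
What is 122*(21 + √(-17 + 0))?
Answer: 2562 + 122*I*√17 ≈ 2562.0 + 503.02*I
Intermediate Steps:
122*(21 + √(-17 + 0)) = 122*(21 + √(-17)) = 122*(21 + I*√17) = 2562 + 122*I*√17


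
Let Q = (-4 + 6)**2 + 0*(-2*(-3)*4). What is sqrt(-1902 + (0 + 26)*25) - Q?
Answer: -4 + 2*I*sqrt(313) ≈ -4.0 + 35.384*I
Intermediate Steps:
Q = 4 (Q = 2**2 + 0*(6*4) = 4 + 0*24 = 4 + 0 = 4)
sqrt(-1902 + (0 + 26)*25) - Q = sqrt(-1902 + (0 + 26)*25) - 1*4 = sqrt(-1902 + 26*25) - 4 = sqrt(-1902 + 650) - 4 = sqrt(-1252) - 4 = 2*I*sqrt(313) - 4 = -4 + 2*I*sqrt(313)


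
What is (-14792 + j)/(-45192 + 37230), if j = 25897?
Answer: -11105/7962 ≈ -1.3948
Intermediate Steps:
(-14792 + j)/(-45192 + 37230) = (-14792 + 25897)/(-45192 + 37230) = 11105/(-7962) = 11105*(-1/7962) = -11105/7962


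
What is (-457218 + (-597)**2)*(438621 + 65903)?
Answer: -50860559916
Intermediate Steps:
(-457218 + (-597)**2)*(438621 + 65903) = (-457218 + 356409)*504524 = -100809*504524 = -50860559916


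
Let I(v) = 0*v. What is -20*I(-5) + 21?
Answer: 21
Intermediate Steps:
I(v) = 0
-20*I(-5) + 21 = -20*0 + 21 = 0 + 21 = 21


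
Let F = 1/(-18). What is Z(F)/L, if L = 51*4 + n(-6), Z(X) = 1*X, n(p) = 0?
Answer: -1/3672 ≈ -0.00027233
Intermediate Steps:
F = -1/18 ≈ -0.055556
Z(X) = X
L = 204 (L = 51*4 + 0 = 204 + 0 = 204)
Z(F)/L = -1/18/204 = -1/18*1/204 = -1/3672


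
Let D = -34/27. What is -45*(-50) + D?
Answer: 60716/27 ≈ 2248.7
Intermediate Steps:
D = -34/27 (D = -34*1/27 = -34/27 ≈ -1.2593)
-45*(-50) + D = -45*(-50) - 34/27 = 2250 - 34/27 = 60716/27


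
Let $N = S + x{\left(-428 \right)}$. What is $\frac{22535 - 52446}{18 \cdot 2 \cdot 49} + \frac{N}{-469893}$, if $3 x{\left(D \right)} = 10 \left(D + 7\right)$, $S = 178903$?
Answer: $- \frac{228064745}{13157004} \approx -17.334$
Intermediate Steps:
$x{\left(D \right)} = \frac{70}{3} + \frac{10 D}{3}$ ($x{\left(D \right)} = \frac{10 \left(D + 7\right)}{3} = \frac{10 \left(7 + D\right)}{3} = \frac{70 + 10 D}{3} = \frac{70}{3} + \frac{10 D}{3}$)
$N = \frac{532499}{3}$ ($N = 178903 + \left(\frac{70}{3} + \frac{10}{3} \left(-428\right)\right) = 178903 + \left(\frac{70}{3} - \frac{4280}{3}\right) = 178903 - \frac{4210}{3} = \frac{532499}{3} \approx 1.775 \cdot 10^{5}$)
$\frac{22535 - 52446}{18 \cdot 2 \cdot 49} + \frac{N}{-469893} = \frac{22535 - 52446}{18 \cdot 2 \cdot 49} + \frac{532499}{3 \left(-469893\right)} = \frac{22535 - 52446}{36 \cdot 49} + \frac{532499}{3} \left(- \frac{1}{469893}\right) = - \frac{29911}{1764} - \frac{532499}{1409679} = \left(-29911\right) \frac{1}{1764} - \frac{532499}{1409679} = - \frac{4273}{252} - \frac{532499}{1409679} = - \frac{228064745}{13157004}$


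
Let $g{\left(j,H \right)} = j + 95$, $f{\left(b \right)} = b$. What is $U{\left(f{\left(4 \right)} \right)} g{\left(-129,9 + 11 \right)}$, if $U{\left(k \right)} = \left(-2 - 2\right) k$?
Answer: $544$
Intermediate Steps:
$g{\left(j,H \right)} = 95 + j$
$U{\left(k \right)} = - 4 k$
$U{\left(f{\left(4 \right)} \right)} g{\left(-129,9 + 11 \right)} = \left(-4\right) 4 \left(95 - 129\right) = \left(-16\right) \left(-34\right) = 544$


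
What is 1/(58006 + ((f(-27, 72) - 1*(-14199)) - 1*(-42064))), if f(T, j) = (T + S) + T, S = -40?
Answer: 1/114175 ≈ 8.7585e-6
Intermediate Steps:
f(T, j) = -40 + 2*T (f(T, j) = (T - 40) + T = (-40 + T) + T = -40 + 2*T)
1/(58006 + ((f(-27, 72) - 1*(-14199)) - 1*(-42064))) = 1/(58006 + (((-40 + 2*(-27)) - 1*(-14199)) - 1*(-42064))) = 1/(58006 + (((-40 - 54) + 14199) + 42064)) = 1/(58006 + ((-94 + 14199) + 42064)) = 1/(58006 + (14105 + 42064)) = 1/(58006 + 56169) = 1/114175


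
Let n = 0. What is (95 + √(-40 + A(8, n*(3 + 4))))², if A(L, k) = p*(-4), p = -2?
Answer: 8993 + 760*I*√2 ≈ 8993.0 + 1074.8*I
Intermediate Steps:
A(L, k) = 8 (A(L, k) = -2*(-4) = 8)
(95 + √(-40 + A(8, n*(3 + 4))))² = (95 + √(-40 + 8))² = (95 + √(-32))² = (95 + 4*I*√2)²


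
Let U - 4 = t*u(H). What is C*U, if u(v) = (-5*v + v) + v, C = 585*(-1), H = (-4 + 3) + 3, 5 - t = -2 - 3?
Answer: 32760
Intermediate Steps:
t = 10 (t = 5 - (-2 - 3) = 5 - 1*(-5) = 5 + 5 = 10)
H = 2 (H = -1 + 3 = 2)
C = -585
u(v) = -3*v (u(v) = -4*v + v = -3*v)
U = -56 (U = 4 + 10*(-3*2) = 4 + 10*(-6) = 4 - 60 = -56)
C*U = -585*(-56) = 32760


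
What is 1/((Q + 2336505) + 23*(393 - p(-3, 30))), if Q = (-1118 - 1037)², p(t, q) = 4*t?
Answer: 1/6989845 ≈ 1.4306e-7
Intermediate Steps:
Q = 4644025 (Q = (-2155)² = 4644025)
1/((Q + 2336505) + 23*(393 - p(-3, 30))) = 1/((4644025 + 2336505) + 23*(393 - 4*(-3))) = 1/(6980530 + 23*(393 - 1*(-12))) = 1/(6980530 + 23*(393 + 12)) = 1/(6980530 + 23*405) = 1/(6980530 + 9315) = 1/6989845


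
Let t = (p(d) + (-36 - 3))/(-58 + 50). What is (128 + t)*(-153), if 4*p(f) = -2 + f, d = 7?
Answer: -649791/32 ≈ -20306.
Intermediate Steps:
p(f) = -1/2 + f/4 (p(f) = (-2 + f)/4 = -1/2 + f/4)
t = 151/32 (t = ((-1/2 + (1/4)*7) + (-36 - 3))/(-58 + 50) = ((-1/2 + 7/4) - 39)/(-8) = (5/4 - 39)*(-1/8) = -151/4*(-1/8) = 151/32 ≈ 4.7188)
(128 + t)*(-153) = (128 + 151/32)*(-153) = (4247/32)*(-153) = -649791/32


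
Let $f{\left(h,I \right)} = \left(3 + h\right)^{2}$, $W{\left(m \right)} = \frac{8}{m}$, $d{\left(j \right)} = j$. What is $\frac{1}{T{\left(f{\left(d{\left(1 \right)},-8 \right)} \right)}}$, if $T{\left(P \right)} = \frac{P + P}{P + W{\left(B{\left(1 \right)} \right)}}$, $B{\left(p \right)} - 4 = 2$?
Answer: $\frac{13}{24} \approx 0.54167$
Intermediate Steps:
$B{\left(p \right)} = 6$ ($B{\left(p \right)} = 4 + 2 = 6$)
$T{\left(P \right)} = \frac{2 P}{\frac{4}{3} + P}$ ($T{\left(P \right)} = \frac{P + P}{P + \frac{8}{6}} = \frac{2 P}{P + 8 \cdot \frac{1}{6}} = \frac{2 P}{P + \frac{4}{3}} = \frac{2 P}{\frac{4}{3} + P}$)
$\frac{1}{T{\left(f{\left(d{\left(1 \right)},-8 \right)} \right)}} = \frac{1}{6 \left(3 + 1\right)^{2} \frac{1}{4 + 3 \left(3 + 1\right)^{2}}} = \frac{1}{6 \cdot 4^{2} \frac{1}{4 + 3 \cdot 4^{2}}} = \frac{1}{6 \cdot 16 \frac{1}{4 + 3 \cdot 16}} = \frac{1}{6 \cdot 16 \frac{1}{4 + 48}} = \frac{1}{6 \cdot 16 \cdot \frac{1}{52}} = \frac{1}{\frac{24}{13}} = \frac{13}{24}$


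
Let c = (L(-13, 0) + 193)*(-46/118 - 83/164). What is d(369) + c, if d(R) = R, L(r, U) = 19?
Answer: 433154/2419 ≈ 179.06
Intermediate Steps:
c = -459457/2419 (c = (19 + 193)*(-46/118 - 83/164) = 212*(-46*1/118 - 83*1/164) = 212*(-23/59 - 83/164) = 212*(-8669/9676) = -459457/2419 ≈ -189.94)
d(369) + c = 369 - 459457/2419 = 433154/2419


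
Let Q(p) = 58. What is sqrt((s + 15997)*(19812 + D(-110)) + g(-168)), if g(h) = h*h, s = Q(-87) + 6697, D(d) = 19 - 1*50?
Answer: 12*sqrt(3125594) ≈ 21215.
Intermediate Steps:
D(d) = -31 (D(d) = 19 - 50 = -31)
s = 6755 (s = 58 + 6697 = 6755)
g(h) = h**2
sqrt((s + 15997)*(19812 + D(-110)) + g(-168)) = sqrt((6755 + 15997)*(19812 - 31) + (-168)**2) = sqrt(22752*19781 + 28224) = sqrt(450057312 + 28224) = sqrt(450085536) = 12*sqrt(3125594)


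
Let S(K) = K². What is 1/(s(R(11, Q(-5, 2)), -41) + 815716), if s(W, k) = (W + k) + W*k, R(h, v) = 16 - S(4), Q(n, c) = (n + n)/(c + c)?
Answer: 1/815675 ≈ 1.2260e-6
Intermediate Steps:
Q(n, c) = n/c (Q(n, c) = (2*n)/((2*c)) = (2*n)*(1/(2*c)) = n/c)
R(h, v) = 0 (R(h, v) = 16 - 1*4² = 16 - 1*16 = 16 - 16 = 0)
s(W, k) = W + k + W*k
1/(s(R(11, Q(-5, 2)), -41) + 815716) = 1/((0 - 41 + 0*(-41)) + 815716) = 1/((0 - 41 + 0) + 815716) = 1/(-41 + 815716) = 1/815675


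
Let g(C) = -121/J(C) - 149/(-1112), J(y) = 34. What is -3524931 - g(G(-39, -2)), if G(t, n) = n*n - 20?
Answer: -66635230881/18904 ≈ -3.5249e+6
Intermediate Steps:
G(t, n) = -20 + n² (G(t, n) = n² - 20 = -20 + n²)
g(C) = -64743/18904 (g(C) = -121/34 - 149/(-1112) = -121*1/34 - 149*(-1/1112) = -121/34 + 149/1112 = -64743/18904)
-3524931 - g(G(-39, -2)) = -3524931 - 1*(-64743/18904) = -3524931 + 64743/18904 = -66635230881/18904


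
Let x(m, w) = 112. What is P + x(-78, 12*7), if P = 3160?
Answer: 3272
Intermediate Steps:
P + x(-78, 12*7) = 3160 + 112 = 3272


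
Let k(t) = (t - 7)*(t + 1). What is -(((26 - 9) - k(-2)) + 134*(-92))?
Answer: 12320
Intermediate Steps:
k(t) = (1 + t)*(-7 + t) (k(t) = (-7 + t)*(1 + t) = (1 + t)*(-7 + t))
-(((26 - 9) - k(-2)) + 134*(-92)) = -(((26 - 9) - (-7 + (-2)² - 6*(-2))) + 134*(-92)) = -((17 - (-7 + 4 + 12)) - 12328) = -((17 - 1*9) - 12328) = -((17 - 9) - 12328) = -(8 - 12328) = -1*(-12320) = 12320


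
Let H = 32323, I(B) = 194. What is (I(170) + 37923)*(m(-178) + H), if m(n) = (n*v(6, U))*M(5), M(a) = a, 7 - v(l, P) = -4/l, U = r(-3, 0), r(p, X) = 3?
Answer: 2915912383/3 ≈ 9.7197e+8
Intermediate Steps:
U = 3
v(l, P) = 7 + 4/l (v(l, P) = 7 - (-4)/l = 7 + 4/l)
m(n) = 115*n/3 (m(n) = (n*(7 + 4/6))*5 = (n*(7 + 4*(1/6)))*5 = (n*(7 + 2/3))*5 = (n*(23/3))*5 = (23*n/3)*5 = 115*n/3)
(I(170) + 37923)*(m(-178) + H) = (194 + 37923)*((115/3)*(-178) + 32323) = 38117*(-20470/3 + 32323) = 38117*(76499/3) = 2915912383/3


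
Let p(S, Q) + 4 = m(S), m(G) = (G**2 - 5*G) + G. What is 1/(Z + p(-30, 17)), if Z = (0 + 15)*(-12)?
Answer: 1/836 ≈ 0.0011962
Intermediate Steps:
m(G) = G**2 - 4*G
p(S, Q) = -4 + S*(-4 + S)
Z = -180 (Z = 15*(-12) = -180)
1/(Z + p(-30, 17)) = 1/(-180 + (-4 - 30*(-4 - 30))) = 1/(-180 + (-4 - 30*(-34))) = 1/(-180 + (-4 + 1020)) = 1/(-180 + 1016) = 1/836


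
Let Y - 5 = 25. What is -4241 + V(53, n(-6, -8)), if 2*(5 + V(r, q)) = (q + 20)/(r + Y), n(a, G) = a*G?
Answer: -352384/83 ≈ -4245.6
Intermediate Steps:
Y = 30 (Y = 5 + 25 = 30)
n(a, G) = G*a
V(r, q) = -5 + (20 + q)/(2*(30 + r)) (V(r, q) = -5 + ((q + 20)/(r + 30))/2 = -5 + ((20 + q)/(30 + r))/2 = -5 + (20 + q)/(2*(30 + r)))
-4241 + V(53, n(-6, -8)) = -4241 + (-280 - 8*(-6) - 10*53)/(2*(30 + 53)) = -4241 + (1/2)*(-280 + 48 - 530)/83 = -4241 + (1/2)*(1/83)*(-762) = -4241 - 381/83 = -352384/83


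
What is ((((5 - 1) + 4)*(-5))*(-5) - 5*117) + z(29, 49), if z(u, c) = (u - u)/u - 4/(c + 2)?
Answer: -19639/51 ≈ -385.08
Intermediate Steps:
z(u, c) = -4/(2 + c) (z(u, c) = 0/u - 4/(2 + c) = 0 - 4/(2 + c) = -4/(2 + c))
((((5 - 1) + 4)*(-5))*(-5) - 5*117) + z(29, 49) = ((((5 - 1) + 4)*(-5))*(-5) - 5*117) - 4/(2 + 49) = (((4 + 4)*(-5))*(-5) - 585) - 4/51 = ((8*(-5))*(-5) - 585) - 4*1/51 = (-40*(-5) - 585) - 4/51 = (200 - 585) - 4/51 = -385 - 4/51 = -19639/51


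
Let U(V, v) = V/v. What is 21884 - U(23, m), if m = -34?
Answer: 744079/34 ≈ 21885.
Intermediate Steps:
21884 - U(23, m) = 21884 - 23/(-34) = 21884 - 23*(-1)/34 = 21884 - 1*(-23/34) = 21884 + 23/34 = 744079/34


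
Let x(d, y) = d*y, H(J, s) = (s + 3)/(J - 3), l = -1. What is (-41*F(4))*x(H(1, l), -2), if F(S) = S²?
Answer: -1312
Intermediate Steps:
H(J, s) = (3 + s)/(-3 + J)
(-41*F(4))*x(H(1, l), -2) = (-41*4²)*(((3 - 1)/(-3 + 1))*(-2)) = (-41*16)*((2/(-2))*(-2)) = -656*(-½*2)*(-2) = -(-656)*(-2) = -656*2 = -1312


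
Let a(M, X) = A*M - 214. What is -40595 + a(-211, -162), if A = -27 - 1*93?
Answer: -15489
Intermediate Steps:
A = -120 (A = -27 - 93 = -120)
a(M, X) = -214 - 120*M (a(M, X) = -120*M - 214 = -214 - 120*M)
-40595 + a(-211, -162) = -40595 + (-214 - 120*(-211)) = -40595 + (-214 + 25320) = -40595 + 25106 = -15489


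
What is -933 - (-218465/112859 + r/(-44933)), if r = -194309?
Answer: -4743443417637/5071093447 ≈ -935.39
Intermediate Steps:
-933 - (-218465/112859 + r/(-44933)) = -933 - (-218465/112859 - 194309/(-44933)) = -933 - (-218465*1/112859 - 194309*(-1/44933)) = -933 - (-218465/112859 + 194309/44933) = -933 - 1*12113231586/5071093447 = -933 - 12113231586/5071093447 = -4743443417637/5071093447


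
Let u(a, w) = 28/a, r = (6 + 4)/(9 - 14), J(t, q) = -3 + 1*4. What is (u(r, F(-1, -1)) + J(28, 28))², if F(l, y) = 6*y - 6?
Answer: 169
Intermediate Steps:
J(t, q) = 1 (J(t, q) = -3 + 4 = 1)
F(l, y) = -6 + 6*y
r = -2 (r = 10/(-5) = 10*(-⅕) = -2)
(u(r, F(-1, -1)) + J(28, 28))² = (28/(-2) + 1)² = (28*(-½) + 1)² = (-14 + 1)² = (-13)² = 169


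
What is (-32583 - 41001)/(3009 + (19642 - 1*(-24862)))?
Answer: -73584/47513 ≈ -1.5487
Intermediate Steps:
(-32583 - 41001)/(3009 + (19642 - 1*(-24862))) = -73584/(3009 + (19642 + 24862)) = -73584/(3009 + 44504) = -73584/47513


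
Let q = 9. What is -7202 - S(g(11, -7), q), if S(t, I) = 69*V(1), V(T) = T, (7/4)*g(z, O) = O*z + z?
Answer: -7271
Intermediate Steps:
g(z, O) = 4*z/7 + 4*O*z/7 (g(z, O) = 4*(O*z + z)/7 = 4*(z + O*z)/7 = 4*z/7 + 4*O*z/7)
S(t, I) = 69 (S(t, I) = 69*1 = 69)
-7202 - S(g(11, -7), q) = -7202 - 1*69 = -7202 - 69 = -7271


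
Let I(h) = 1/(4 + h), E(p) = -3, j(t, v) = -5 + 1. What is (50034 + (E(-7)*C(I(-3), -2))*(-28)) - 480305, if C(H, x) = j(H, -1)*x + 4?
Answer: -429263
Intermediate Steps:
j(t, v) = -4
C(H, x) = 4 - 4*x (C(H, x) = -4*x + 4 = 4 - 4*x)
(50034 + (E(-7)*C(I(-3), -2))*(-28)) - 480305 = (50034 - 3*(4 - 4*(-2))*(-28)) - 480305 = (50034 - 3*(4 + 8)*(-28)) - 480305 = (50034 - 3*12*(-28)) - 480305 = (50034 - 36*(-28)) - 480305 = (50034 + 1008) - 480305 = 51042 - 480305 = -429263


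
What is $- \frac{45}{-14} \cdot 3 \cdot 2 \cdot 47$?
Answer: $\frac{6345}{7} \approx 906.43$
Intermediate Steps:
$- \frac{45}{-14} \cdot 3 \cdot 2 \cdot 47 = \left(-45\right) \left(- \frac{1}{14}\right) 6 \cdot 47 = \frac{45}{14} \cdot 6 \cdot 47 = \frac{135}{7} \cdot 47 = \frac{6345}{7}$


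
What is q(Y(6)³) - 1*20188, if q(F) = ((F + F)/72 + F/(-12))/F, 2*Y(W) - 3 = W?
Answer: -363385/18 ≈ -20188.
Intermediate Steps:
Y(W) = 3/2 + W/2
q(F) = -1/18 (q(F) = ((2*F)*(1/72) + F*(-1/12))/F = (F/36 - F/12)/F = (-F/18)/F = -1/18)
q(Y(6)³) - 1*20188 = -1/18 - 1*20188 = -1/18 - 20188 = -363385/18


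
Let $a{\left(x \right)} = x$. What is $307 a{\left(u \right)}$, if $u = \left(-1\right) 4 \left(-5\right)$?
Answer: $6140$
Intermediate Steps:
$u = 20$ ($u = \left(-4\right) \left(-5\right) = 20$)
$307 a{\left(u \right)} = 307 \cdot 20 = 6140$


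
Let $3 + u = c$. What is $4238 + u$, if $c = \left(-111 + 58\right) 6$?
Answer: $3917$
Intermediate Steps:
$c = -318$ ($c = \left(-53\right) 6 = -318$)
$u = -321$ ($u = -3 - 318 = -321$)
$4238 + u = 4238 - 321 = 3917$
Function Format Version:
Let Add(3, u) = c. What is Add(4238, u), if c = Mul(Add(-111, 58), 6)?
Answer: 3917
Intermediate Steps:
c = -318 (c = Mul(-53, 6) = -318)
u = -321 (u = Add(-3, -318) = -321)
Add(4238, u) = Add(4238, -321) = 3917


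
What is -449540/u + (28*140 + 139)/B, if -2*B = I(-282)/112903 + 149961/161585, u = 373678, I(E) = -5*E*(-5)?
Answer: -9224812707526216640/983512557397729 ≈ -9379.5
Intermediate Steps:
I(E) = 25*E
B = -15791872533/36486862510 (B = -((25*(-282))/112903 + 149961/161585)/2 = -(-7050*1/112903 + 149961*(1/161585))/2 = -(-7050/112903 + 149961/161585)/2 = -1/2*15791872533/18243431255 = -15791872533/36486862510 ≈ -0.43281)
-449540/u + (28*140 + 139)/B = -449540/373678 + (28*140 + 139)/(-15791872533/36486862510) = -449540*1/373678 + (3920 + 139)*(-36486862510/15791872533) = -224770/186839 + 4059*(-36486862510/15791872533) = -224770/186839 - 49366724976030/5263957511 = -9224812707526216640/983512557397729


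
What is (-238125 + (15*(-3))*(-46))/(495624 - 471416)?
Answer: -236055/24208 ≈ -9.7511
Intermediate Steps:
(-238125 + (15*(-3))*(-46))/(495624 - 471416) = (-238125 - 45*(-46))/24208 = (-238125 + 2070)*(1/24208) = -236055*1/24208 = -236055/24208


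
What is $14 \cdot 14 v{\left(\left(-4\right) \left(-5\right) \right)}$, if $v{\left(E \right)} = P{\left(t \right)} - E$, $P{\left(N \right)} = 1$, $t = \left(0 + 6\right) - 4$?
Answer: $-3724$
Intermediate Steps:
$t = 2$ ($t = 6 - 4 = 2$)
$v{\left(E \right)} = 1 - E$
$14 \cdot 14 v{\left(\left(-4\right) \left(-5\right) \right)} = 14 \cdot 14 \left(1 - \left(-4\right) \left(-5\right)\right) = 196 \left(1 - 20\right) = 196 \left(-19\right) = -3724$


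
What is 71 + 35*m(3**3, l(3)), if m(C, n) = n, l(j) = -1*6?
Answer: -139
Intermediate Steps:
l(j) = -6
71 + 35*m(3**3, l(3)) = 71 + 35*(-6) = 71 - 210 = -139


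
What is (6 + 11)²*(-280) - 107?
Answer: -81027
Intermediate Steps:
(6 + 11)²*(-280) - 107 = 17²*(-280) - 107 = 289*(-280) - 107 = -80920 - 107 = -81027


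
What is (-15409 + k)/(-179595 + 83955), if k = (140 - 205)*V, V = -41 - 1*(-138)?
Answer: 3619/15940 ≈ 0.22704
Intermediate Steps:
V = 97 (V = -41 + 138 = 97)
k = -6305 (k = (140 - 205)*97 = -65*97 = -6305)
(-15409 + k)/(-179595 + 83955) = (-15409 - 6305)/(-179595 + 83955) = -21714/(-95640) = -21714*(-1/95640) = 3619/15940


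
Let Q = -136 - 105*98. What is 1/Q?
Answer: -1/10426 ≈ -9.5914e-5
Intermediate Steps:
Q = -10426 (Q = -136 - 10290 = -10426)
1/Q = 1/(-10426) = -1/10426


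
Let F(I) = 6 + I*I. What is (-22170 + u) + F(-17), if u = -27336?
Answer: -49211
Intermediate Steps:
F(I) = 6 + I**2
(-22170 + u) + F(-17) = (-22170 - 27336) + (6 + (-17)**2) = -49506 + (6 + 289) = -49506 + 295 = -49211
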